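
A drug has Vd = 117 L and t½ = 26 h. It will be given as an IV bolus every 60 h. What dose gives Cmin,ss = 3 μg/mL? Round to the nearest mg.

1387 mg

τ/t½ = 60/26 ≈ 2.3077, so f = (1/2)^(60/26) ≈ 0.201983.
Cmin,ss = (D/Vd)·f/(1−f), so D = Cmin,ss·Vd·(1−f)/f.
D = 3 × 117 × (1−f)/f ≈ 3 × 117 × 3.95091 ≈ 1386.77 mg.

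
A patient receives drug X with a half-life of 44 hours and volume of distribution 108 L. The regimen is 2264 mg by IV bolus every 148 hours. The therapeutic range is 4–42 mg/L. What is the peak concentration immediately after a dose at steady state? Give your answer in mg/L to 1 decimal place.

23.2 mg/L

Over one 148-h interval, 148/44 ≈ 3.3636 half-lives elapse, leaving f ≈ 0.0972 of each dose.
At steady state, accumulation factor R = 1/(1 − e^(−kτ)) ≈ 1.1077.
Single-dose peak C₀ = D/Vd = 2264/108 ≈ 20.963 mg/L.
Steady-state peak Cmax,ss = C₀·R ≈ 20.963 × 1.1077 ≈ 23.221 mg/L.
Peak 23.2 mg/L vs MTC 42 mg/L: below toxic threshold.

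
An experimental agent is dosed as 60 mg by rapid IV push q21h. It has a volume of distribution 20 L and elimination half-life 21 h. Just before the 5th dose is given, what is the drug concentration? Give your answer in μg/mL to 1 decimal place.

f = (1/2)^(τ/t½) = (1/2)^(21/21) ≈ 0.5000.
C₀ = D/Vd = 60/20 ≈ 3.000 μg/mL.
Before the 5th dose, 4 doses have been given. Superposition: Cmin = C₀·(f + f² + … + f^4).
≈ 3.000 × (0.5000 + 0.2500 + 0.1250 + 0.0625) ≈ 3.000 × 0.9375 ≈ 2.812 μg/mL.

2.8 μg/mL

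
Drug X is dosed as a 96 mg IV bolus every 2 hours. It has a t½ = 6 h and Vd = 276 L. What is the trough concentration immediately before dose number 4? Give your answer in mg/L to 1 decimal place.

f = (1/2)^(τ/t½) = (1/2)^(2/6) ≈ 0.7937.
C₀ = D/Vd = 96/276 ≈ 0.348 mg/L.
Before the 4th dose, 3 doses have been given. Superposition: Cmin = C₀·(f + f² + … + f^3).
≈ 0.348 × (0.7937 + 0.6300 + 0.5000) ≈ 0.348 × 1.9237 ≈ 0.669 mg/L.

0.7 mg/L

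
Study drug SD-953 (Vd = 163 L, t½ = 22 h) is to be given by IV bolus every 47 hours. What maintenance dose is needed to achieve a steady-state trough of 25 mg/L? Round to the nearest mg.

13841 mg

τ/t½ = 47/22 ≈ 2.1364, so f = (1/2)^(47/22) ≈ 0.227452.
Cmin,ss = (D/Vd)·f/(1−f), so D = Cmin,ss·Vd·(1−f)/f.
D = 25 × 163 × (1−f)/f ≈ 25 × 163 × 3.39653 ≈ 13840.86 mg.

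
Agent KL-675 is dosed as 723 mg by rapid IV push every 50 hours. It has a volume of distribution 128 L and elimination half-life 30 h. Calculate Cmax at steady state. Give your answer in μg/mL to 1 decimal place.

8.2 μg/mL

Over one 50-h interval, 50/30 ≈ 1.6667 half-lives elapse, leaving f ≈ 0.3150 of each dose.
At steady state, accumulation factor R = 1/(1 − e^(−kτ)) ≈ 1.4599.
Single-dose peak C₀ = D/Vd = 723/128 ≈ 5.648 μg/mL.
Steady-state peak Cmax,ss = C₀·R ≈ 5.648 × 1.4599 ≈ 8.246 μg/mL.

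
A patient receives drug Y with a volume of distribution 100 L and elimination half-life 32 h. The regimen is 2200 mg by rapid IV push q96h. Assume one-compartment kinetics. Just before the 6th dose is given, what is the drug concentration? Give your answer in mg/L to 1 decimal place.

f = (1/2)^(τ/t½) = (1/2)^(96/32) ≈ 0.1250.
C₀ = D/Vd = 2200/100 ≈ 22.000 mg/L.
Before the 6th dose, 5 doses have been given. Superposition: Cmin = C₀·(f + f² + … + f^5).
≈ 22.000 × (0.1250 + 0.0156 + 0.0020 + 0.0002 + 0.0000) ≈ 22.000 × 0.1428 ≈ 3.142 mg/L.

3.1 mg/L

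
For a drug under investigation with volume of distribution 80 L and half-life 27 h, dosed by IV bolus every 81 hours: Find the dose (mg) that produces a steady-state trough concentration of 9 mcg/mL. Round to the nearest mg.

τ/t½ = 81/27 ≈ 3, so f = (1/2)^(81/27) ≈ 0.125000.
Cmin,ss = (D/Vd)·f/(1−f), so D = Cmin,ss·Vd·(1−f)/f.
D = 9 × 80 × (1−f)/f ≈ 9 × 80 × 7.00000 ≈ 5040.00 mg.

5040 mg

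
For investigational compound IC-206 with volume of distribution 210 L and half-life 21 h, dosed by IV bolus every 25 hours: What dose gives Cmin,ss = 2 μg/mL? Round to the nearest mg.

τ/t½ = 25/21 ≈ 1.1905, so f = (1/2)^(25/21) ≈ 0.438158.
Cmin,ss = (D/Vd)·f/(1−f), so D = Cmin,ss·Vd·(1−f)/f.
D = 2 × 210 × (1−f)/f ≈ 2 × 210 × 1.28228 ≈ 538.56 mg.

539 mg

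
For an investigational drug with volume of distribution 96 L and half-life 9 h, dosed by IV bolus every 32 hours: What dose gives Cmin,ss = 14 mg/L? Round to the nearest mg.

τ/t½ = 32/9 ≈ 3.5556, so f = (1/2)^(32/9) ≈ 0.085049.
Cmin,ss = (D/Vd)·f/(1−f), so D = Cmin,ss·Vd·(1−f)/f.
D = 14 × 96 × (1−f)/f ≈ 14 × 96 × 10.75793 ≈ 14458.66 mg.

14459 mg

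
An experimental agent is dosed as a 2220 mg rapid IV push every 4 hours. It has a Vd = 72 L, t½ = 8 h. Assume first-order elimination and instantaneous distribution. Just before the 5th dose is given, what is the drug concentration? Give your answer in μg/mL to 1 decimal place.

f = (1/2)^(τ/t½) = (1/2)^(4/8) ≈ 0.7071.
C₀ = D/Vd = 2220/72 ≈ 30.833 μg/mL.
Before the 5th dose, 4 doses have been given. Superposition: Cmin = C₀·(f + f² + … + f^4).
≈ 30.833 × (0.7071 + 0.5000 + 0.3535 + 0.2500) ≈ 30.833 × 1.8106 ≈ 55.826 μg/mL.

55.8 μg/mL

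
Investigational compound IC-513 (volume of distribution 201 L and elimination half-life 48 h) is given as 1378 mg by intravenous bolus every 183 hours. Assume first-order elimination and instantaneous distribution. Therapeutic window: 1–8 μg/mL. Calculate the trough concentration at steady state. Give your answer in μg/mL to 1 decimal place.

0.5 μg/mL

Over one 183-h interval, 183/48 ≈ 3.8125 half-lives elapse, leaving f ≈ 0.0712 of each dose.
At steady state, accumulation factor R = 1/(1 − e^(−kτ)) ≈ 1.0767.
Each bolus raises the concentration by D/Vd = 1378/201 ≈ 6.856 μg/mL.
Steady-state peak Cmax,ss = C₀·R ≈ 6.856 × 1.0767 ≈ 7.382 μg/mL.
Steady-state trough Cmin,ss = Cmax,ss·f ≈ 7.382 × 0.0712 ≈ 0.526 μg/mL.
Trough 0.5 μg/mL vs MEC 1 μg/mL: subtherapeutic.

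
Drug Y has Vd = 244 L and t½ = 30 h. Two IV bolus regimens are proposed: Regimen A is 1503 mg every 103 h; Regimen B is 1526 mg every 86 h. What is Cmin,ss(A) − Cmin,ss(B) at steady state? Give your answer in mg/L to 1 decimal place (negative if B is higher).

-0.4 mg/L

Regimen A: f = (1/2)^(103/30) ≈ 0.0926; Cmin,ss = (1503/244)·f/(1−f) ≈ 0.629 mg/L.
Regimen B: f = (1/2)^(86/30) ≈ 0.1371; Cmin,ss = (1526/244)·f/(1−f) ≈ 0.994 mg/L.
Difference ≈ 0.629 − 0.994 ≈ -0.365 mg/L.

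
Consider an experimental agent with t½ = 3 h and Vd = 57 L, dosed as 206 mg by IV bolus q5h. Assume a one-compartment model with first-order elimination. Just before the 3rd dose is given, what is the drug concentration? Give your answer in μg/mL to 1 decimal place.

f = (1/2)^(τ/t½) = (1/2)^(5/3) ≈ 0.3150.
C₀ = D/Vd = 206/57 ≈ 3.614 μg/mL.
Before the 3rd dose, 2 doses have been given. Superposition: Cmin = C₀·(f + f²).
≈ 3.614 × (0.3150 + 0.0992) ≈ 3.614 × 0.4142 ≈ 1.497 μg/mL.

1.5 μg/mL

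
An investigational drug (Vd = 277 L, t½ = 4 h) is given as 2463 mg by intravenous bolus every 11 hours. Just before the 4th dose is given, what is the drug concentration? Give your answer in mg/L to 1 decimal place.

f = (1/2)^(τ/t½) = (1/2)^(11/4) ≈ 0.1487.
C₀ = D/Vd = 2463/277 ≈ 8.892 mg/L.
Before the 4th dose, 3 doses have been given. Superposition: Cmin = C₀·(f + f² + … + f^3).
≈ 8.892 × (0.1487 + 0.0221 + 0.0033) ≈ 8.892 × 0.1741 ≈ 1.548 mg/L.

1.5 mg/L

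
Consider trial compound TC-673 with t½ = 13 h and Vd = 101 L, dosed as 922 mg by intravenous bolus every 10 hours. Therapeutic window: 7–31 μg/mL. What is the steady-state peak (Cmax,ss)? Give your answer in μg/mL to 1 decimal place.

k = ln2/t½ = ln2/13 ≈ 0.053319 h⁻¹; fraction remaining f = e^(−kτ) = e^(−0.053319×10) ≈ 0.5867.
Accumulation ratio R = 1/(1 − f) ≈ 1/0.4133 ≈ 2.4195.
Single-dose peak C₀ = D/Vd = 922/101 ≈ 9.129 μg/mL.
Steady-state peak Cmax,ss = C₀·R ≈ 9.129 × 2.4195 ≈ 22.088 μg/mL.
Peak 22.1 μg/mL vs MTC 31 μg/mL: below toxic threshold.

22.1 μg/mL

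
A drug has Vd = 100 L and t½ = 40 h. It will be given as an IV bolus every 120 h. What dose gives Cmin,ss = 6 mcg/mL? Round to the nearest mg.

τ/t½ = 120/40 ≈ 3, so f = (1/2)^(120/40) ≈ 0.125000.
Cmin,ss = (D/Vd)·f/(1−f), so D = Cmin,ss·Vd·(1−f)/f.
D = 6 × 100 × (1−f)/f ≈ 6 × 100 × 7.00000 ≈ 4200.00 mg.

4200 mg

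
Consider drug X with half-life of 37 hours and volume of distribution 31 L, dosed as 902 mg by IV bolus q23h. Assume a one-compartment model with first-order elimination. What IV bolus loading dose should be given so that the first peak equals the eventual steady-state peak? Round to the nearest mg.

f = (1/2)^(23/37) ≈ 0.649940; accumulation ratio R = 1/(1−f) ≈ 2.85665.
Loading dose to hit Cmax,ss on first dose: D_load = D_maint·R ≈ 902 × 2.85665 ≈ 2576.70 mg.

2577 mg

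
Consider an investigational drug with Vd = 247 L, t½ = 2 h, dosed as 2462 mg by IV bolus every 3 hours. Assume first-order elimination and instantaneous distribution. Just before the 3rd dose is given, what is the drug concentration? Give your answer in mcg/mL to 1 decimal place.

f = (1/2)^(τ/t½) = (1/2)^(3/2) ≈ 0.3536.
C₀ = D/Vd = 2462/247 ≈ 9.968 mcg/mL.
Before the 3rd dose, 2 doses have been given. Superposition: Cmin = C₀·(f + f²).
≈ 9.968 × (0.3536 + 0.1250) ≈ 9.968 × 0.4786 ≈ 4.771 mcg/mL.

4.8 mcg/mL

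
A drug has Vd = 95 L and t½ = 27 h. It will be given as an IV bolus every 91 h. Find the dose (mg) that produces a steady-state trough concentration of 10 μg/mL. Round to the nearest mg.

8874 mg

τ/t½ = 91/27 ≈ 3.3704, so f = (1/2)^(91/27) ≈ 0.096698.
Cmin,ss = (D/Vd)·f/(1−f), so D = Cmin,ss·Vd·(1−f)/f.
D = 10 × 95 × (1−f)/f ≈ 10 × 95 × 9.34148 ≈ 8874.41 mg.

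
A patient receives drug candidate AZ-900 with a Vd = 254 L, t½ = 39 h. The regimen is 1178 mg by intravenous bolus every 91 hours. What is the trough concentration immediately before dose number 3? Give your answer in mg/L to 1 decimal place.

1.1 mg/L

f = (1/2)^(τ/t½) = (1/2)^(91/39) ≈ 0.1984.
C₀ = D/Vd = 1178/254 ≈ 4.638 mg/L.
Before the 3rd dose, 2 doses have been given. Superposition: Cmin = C₀·(f + f²).
≈ 4.638 × (0.1984 + 0.0394) ≈ 4.638 × 0.2378 ≈ 1.103 mg/L.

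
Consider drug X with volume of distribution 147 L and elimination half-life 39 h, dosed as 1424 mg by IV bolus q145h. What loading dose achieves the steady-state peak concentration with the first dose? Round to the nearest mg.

f = (1/2)^(145/39) ≈ 0.075995; accumulation ratio R = 1/(1−f) ≈ 1.08225.
Loading dose to hit Cmax,ss on first dose: D_load = D_maint·R ≈ 1424 × 1.08225 ≈ 1541.12 mg.

1541 mg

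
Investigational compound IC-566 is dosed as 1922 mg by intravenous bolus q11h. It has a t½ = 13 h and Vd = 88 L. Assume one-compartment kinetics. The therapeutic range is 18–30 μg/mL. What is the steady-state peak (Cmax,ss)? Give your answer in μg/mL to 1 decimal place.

49.2 μg/mL

k = ln2/t½ = ln2/13 ≈ 0.053319 h⁻¹; fraction remaining f = e^(−kτ) = e^(−0.053319×11) ≈ 0.5563.
At steady state, accumulation factor R = 1/(1 − e^(−kτ)) ≈ 2.2538.
Each bolus raises the concentration by D/Vd = 1922/88 ≈ 21.841 μg/mL.
Steady-state peak Cmax,ss = C₀·R ≈ 21.841 × 2.2538 ≈ 49.225 μg/mL.
Peak 49.2 μg/mL vs MTC 30 μg/mL: exceeds toxic threshold.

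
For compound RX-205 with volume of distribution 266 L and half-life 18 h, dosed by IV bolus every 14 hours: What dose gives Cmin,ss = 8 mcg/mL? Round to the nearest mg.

τ/t½ = 14/18 ≈ 0.77778, so f = (1/2)^(14/18) ≈ 0.583265.
Cmin,ss = (D/Vd)·f/(1−f), so D = Cmin,ss·Vd·(1−f)/f.
D = 8 × 266 × (1−f)/f ≈ 8 × 266 × 0.71449 ≈ 1520.43 mg.

1520 mg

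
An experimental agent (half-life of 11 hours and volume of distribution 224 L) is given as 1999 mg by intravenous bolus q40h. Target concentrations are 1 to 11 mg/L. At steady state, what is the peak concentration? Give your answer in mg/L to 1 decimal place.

k = ln2/t½ = ln2/11 ≈ 0.063013 h⁻¹; fraction remaining f = e^(−kτ) = e^(−0.063013×40) ≈ 0.0804.
Accumulation ratio R = 1/(1 − f) ≈ 1/0.9196 ≈ 1.0874.
Single-dose peak C₀ = D/Vd = 1999/224 ≈ 8.924 mg/L.
Cmax,ss = C₀/(1 − f) ≈ 8.924/0.9196 ≈ 9.704 mg/L.
Peak 9.7 mg/L vs MTC 11 mg/L: below toxic threshold.

9.7 mg/L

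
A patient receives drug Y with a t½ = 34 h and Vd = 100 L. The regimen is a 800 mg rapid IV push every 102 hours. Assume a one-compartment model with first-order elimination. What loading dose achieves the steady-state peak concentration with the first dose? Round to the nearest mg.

f = (1/2)^(102/34) ≈ 0.125000; accumulation ratio R = 1/(1−f) ≈ 1.14286.
Loading dose to hit Cmax,ss on first dose: D_load = D_maint·R ≈ 800 × 1.14286 ≈ 914.29 mg.

914 mg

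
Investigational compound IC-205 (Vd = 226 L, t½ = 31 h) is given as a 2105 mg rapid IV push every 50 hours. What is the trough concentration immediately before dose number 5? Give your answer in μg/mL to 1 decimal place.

4.5 μg/mL

f = (1/2)^(τ/t½) = (1/2)^(50/31) ≈ 0.3269.
C₀ = D/Vd = 2105/226 ≈ 9.314 μg/mL.
Before the 5th dose, 4 doses have been given. Superposition: Cmin = C₀·(f + f² + … + f^4).
≈ 9.314 × (0.3269 + 0.1069 + 0.0349 + 0.0114) ≈ 9.314 × 0.4801 ≈ 4.472 μg/mL.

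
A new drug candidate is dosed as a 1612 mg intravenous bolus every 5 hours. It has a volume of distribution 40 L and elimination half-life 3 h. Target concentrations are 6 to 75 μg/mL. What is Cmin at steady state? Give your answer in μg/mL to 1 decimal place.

18.5 μg/mL

Over one 5-h interval, 5/3 ≈ 1.6667 half-lives elapse, leaving f ≈ 0.3150 of each dose.
Each bolus raises the concentration by D/Vd = 1612/40 ≈ 40.300 μg/mL.
Steady-state trough Cmin,ss = C₀·f/(1−f) ≈ 40.300 × 0.3150/0.6850 ≈ 18.532 μg/mL.
Trough 18.5 μg/mL vs MEC 6 μg/mL: adequate.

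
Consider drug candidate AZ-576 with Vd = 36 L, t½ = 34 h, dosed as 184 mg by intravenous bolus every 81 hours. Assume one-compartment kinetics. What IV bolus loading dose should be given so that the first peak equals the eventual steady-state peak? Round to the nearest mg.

228 mg

f = (1/2)^(81/34) ≈ 0.191796; accumulation ratio R = 1/(1−f) ≈ 1.23731.
Loading dose to hit Cmax,ss on first dose: D_load = D_maint·R ≈ 184 × 1.23731 ≈ 227.67 mg.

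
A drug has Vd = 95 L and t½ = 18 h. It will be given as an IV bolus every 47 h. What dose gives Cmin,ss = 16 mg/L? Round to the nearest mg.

τ/t½ = 47/18 ≈ 2.6111, so f = (1/2)^(47/18) ≈ 0.163673.
Cmin,ss = (D/Vd)·f/(1−f), so D = Cmin,ss·Vd·(1−f)/f.
D = 16 × 95 × (1−f)/f ≈ 16 × 95 × 5.10974 ≈ 7766.80 mg.

7767 mg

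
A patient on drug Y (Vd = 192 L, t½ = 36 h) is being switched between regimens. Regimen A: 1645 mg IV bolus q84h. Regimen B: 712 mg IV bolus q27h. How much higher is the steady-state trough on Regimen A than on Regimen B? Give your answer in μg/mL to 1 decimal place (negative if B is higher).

-3.3 μg/mL

Regimen A: f = (1/2)^(84/36) ≈ 0.1984; Cmin,ss = (1645/192)·f/(1−f) ≈ 2.121 μg/mL.
Regimen B: f = (1/2)^(27/36) ≈ 0.5946; Cmin,ss = (712/192)·f/(1−f) ≈ 5.439 μg/mL.
Difference ≈ 2.121 − 5.439 ≈ -3.318 μg/mL.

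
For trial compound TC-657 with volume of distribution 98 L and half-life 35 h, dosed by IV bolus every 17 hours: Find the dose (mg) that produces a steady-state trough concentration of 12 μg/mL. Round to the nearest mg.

471 mg

τ/t½ = 17/35 ≈ 0.48571, so f = (1/2)^(17/35) ≈ 0.714143.
Cmin,ss = (D/Vd)·f/(1−f), so D = Cmin,ss·Vd·(1−f)/f.
D = 12 × 98 × (1−f)/f ≈ 12 × 98 × 0.40028 ≈ 470.73 mg.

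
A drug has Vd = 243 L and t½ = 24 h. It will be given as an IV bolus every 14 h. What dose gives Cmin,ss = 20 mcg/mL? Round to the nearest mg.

2422 mg

τ/t½ = 14/24 ≈ 0.58333, so f = (1/2)^(14/24) ≈ 0.667420.
Cmin,ss = (D/Vd)·f/(1−f), so D = Cmin,ss·Vd·(1−f)/f.
D = 20 × 243 × (1−f)/f ≈ 20 × 243 × 0.49831 ≈ 2421.79 mg.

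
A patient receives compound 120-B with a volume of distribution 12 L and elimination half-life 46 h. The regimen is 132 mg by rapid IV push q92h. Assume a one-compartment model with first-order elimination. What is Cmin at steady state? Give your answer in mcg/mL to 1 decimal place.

The dosing interval is 2 half-lives, so f = 2^(−2) = 0.25.
Accumulation ratio R = 1/(1 − f) = 1/0.75 = 4/3.
Single-dose peak C₀ = D/Vd = 132/12 = 11 mcg/mL.
Steady-state peak Cmax,ss = C₀·R = 11 × 4/3 ≈ 14.667 mcg/mL.
Steady-state trough Cmin,ss = Cmax,ss·f ≈ 14.667 × 0.25 ≈ 3.667 mcg/mL.

3.7 mcg/mL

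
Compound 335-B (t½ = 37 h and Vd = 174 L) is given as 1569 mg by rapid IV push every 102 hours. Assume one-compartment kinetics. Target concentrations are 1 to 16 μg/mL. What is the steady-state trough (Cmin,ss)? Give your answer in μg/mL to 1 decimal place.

1.6 μg/mL

τ/t½ = 102/37 ≈ 2.7568, so fraction remaining f = (1/2)^(102/37) ≈ 0.1480.
Each bolus raises the concentration by D/Vd = 1569/174 ≈ 9.017 μg/mL.
Steady-state trough Cmin,ss = C₀·f/(1−f) ≈ 9.017 × 0.1480/0.8520 ≈ 1.566 μg/mL.
Trough 1.6 μg/mL vs MEC 1 μg/mL: adequate.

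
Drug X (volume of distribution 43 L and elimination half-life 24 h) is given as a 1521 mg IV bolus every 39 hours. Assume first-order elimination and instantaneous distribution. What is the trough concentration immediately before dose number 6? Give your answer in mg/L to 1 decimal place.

f = (1/2)^(τ/t½) = (1/2)^(39/24) ≈ 0.3242.
C₀ = D/Vd = 1521/43 ≈ 35.372 mg/L.
Before the 6th dose, 5 doses have been given. Superposition: Cmin = C₀·(f + f² + … + f^5).
≈ 35.372 × (0.3242 + 0.1051 + 0.0341 + 0.0110 + 0.0036) ≈ 35.372 × 0.4780 ≈ 16.908 mg/L.

16.9 mg/L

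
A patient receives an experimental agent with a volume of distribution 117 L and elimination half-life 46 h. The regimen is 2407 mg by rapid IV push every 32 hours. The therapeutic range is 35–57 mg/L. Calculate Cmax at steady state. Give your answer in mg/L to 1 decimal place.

53.8 mg/L

Over one 32-h interval, 32/46 ≈ 0.69565 half-lives elapse, leaving f ≈ 0.6174 of each dose.
At steady state, accumulation factor R = 1/(1 − e^(−kτ)) ≈ 2.6137.
Single-dose peak C₀ = D/Vd = 2407/117 ≈ 20.573 mg/L.
Steady-state peak Cmax,ss = C₀·R ≈ 20.573 × 2.6137 ≈ 53.772 mg/L.
Peak 53.8 mg/L vs MTC 57 mg/L: below toxic threshold.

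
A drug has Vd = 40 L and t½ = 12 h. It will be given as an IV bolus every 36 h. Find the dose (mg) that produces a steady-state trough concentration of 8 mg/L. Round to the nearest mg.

2240 mg

τ/t½ = 36/12 ≈ 3, so f = (1/2)^(36/12) ≈ 0.125000.
Cmin,ss = (D/Vd)·f/(1−f), so D = Cmin,ss·Vd·(1−f)/f.
D = 8 × 40 × (1−f)/f ≈ 8 × 40 × 7.00000 ≈ 2240.00 mg.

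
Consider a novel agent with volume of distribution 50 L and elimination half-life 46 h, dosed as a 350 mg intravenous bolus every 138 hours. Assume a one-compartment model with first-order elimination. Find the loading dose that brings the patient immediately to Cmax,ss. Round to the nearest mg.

f = (1/2)^(138/46) ≈ 0.125000; accumulation ratio R = 1/(1−f) ≈ 1.14286.
Loading dose to hit Cmax,ss on first dose: D_load = D_maint·R ≈ 350 × 1.14286 ≈ 400.00 mg.

400 mg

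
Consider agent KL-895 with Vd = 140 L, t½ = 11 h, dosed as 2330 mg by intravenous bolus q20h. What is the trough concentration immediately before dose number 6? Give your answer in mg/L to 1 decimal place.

f = (1/2)^(τ/t½) = (1/2)^(20/11) ≈ 0.2836.
C₀ = D/Vd = 2330/140 ≈ 16.643 mg/L.
Before the 6th dose, 5 doses have been given. Superposition: Cmin = C₀·(f + f² + … + f^5).
≈ 16.643 × (0.2836 + 0.0804 + 0.0228 + 0.0065 + 0.0018) ≈ 16.643 × 0.3951 ≈ 6.576 mg/L.

6.6 mg/L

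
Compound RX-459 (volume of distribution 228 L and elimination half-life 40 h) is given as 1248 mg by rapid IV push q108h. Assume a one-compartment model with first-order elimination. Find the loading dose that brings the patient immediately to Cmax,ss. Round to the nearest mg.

f = (1/2)^(108/40) ≈ 0.153893; accumulation ratio R = 1/(1−f) ≈ 1.18188.
Loading dose to hit Cmax,ss on first dose: D_load = D_maint·R ≈ 1248 × 1.18188 ≈ 1474.99 mg.

1475 mg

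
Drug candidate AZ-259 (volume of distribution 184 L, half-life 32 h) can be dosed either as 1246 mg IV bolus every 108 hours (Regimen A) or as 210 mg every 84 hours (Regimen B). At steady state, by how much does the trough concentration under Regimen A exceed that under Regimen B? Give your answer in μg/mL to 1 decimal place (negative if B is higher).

Regimen A: f = (1/2)^(108/32) ≈ 0.0964; Cmin,ss = (1246/184)·f/(1−f) ≈ 0.722 μg/mL.
Regimen B: f = (1/2)^(84/32) ≈ 0.1621; Cmin,ss = (210/184)·f/(1−f) ≈ 0.221 μg/mL.
Difference ≈ 0.722 − 0.221 ≈ 0.501 μg/mL.

0.5 μg/mL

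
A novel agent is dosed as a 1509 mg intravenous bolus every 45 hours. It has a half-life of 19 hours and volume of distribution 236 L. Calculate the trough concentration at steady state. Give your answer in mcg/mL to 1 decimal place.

1.5 mcg/mL

Over one 45-h interval, 45/19 ≈ 2.3684 half-lives elapse, leaving f ≈ 0.1937 of each dose.
At steady state, accumulation factor R = 1/(1 − e^(−kτ)) ≈ 1.2402.
Single-dose peak C₀ = D/Vd = 1509/236 ≈ 6.394 mcg/mL.
Cmax,ss = C₀/(1 − f) ≈ 6.394/0.8063 ≈ 7.930 mcg/mL.
One interval later, Cmin,ss = Cmax,ss·e^(−kτ) ≈ 7.930 × 0.1937 ≈ 1.536 mcg/mL.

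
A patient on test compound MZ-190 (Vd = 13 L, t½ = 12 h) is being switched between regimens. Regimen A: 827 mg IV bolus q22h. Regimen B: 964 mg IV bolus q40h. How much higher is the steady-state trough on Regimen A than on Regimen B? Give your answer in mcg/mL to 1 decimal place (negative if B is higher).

16.6 mcg/mL

Regimen A: f = (1/2)^(22/12) ≈ 0.2806; Cmin,ss = (827/13)·f/(1−f) ≈ 24.813 mcg/mL.
Regimen B: f = (1/2)^(40/12) ≈ 0.0992; Cmin,ss = (964/13)·f/(1−f) ≈ 8.166 mcg/mL.
Difference ≈ 24.813 − 8.166 ≈ 16.647 mcg/mL.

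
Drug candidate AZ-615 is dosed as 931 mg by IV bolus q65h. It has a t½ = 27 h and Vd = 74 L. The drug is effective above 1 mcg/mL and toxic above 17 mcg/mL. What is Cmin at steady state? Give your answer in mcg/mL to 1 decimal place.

τ/t½ = 65/27 ≈ 2.4074, so fraction remaining f = (1/2)^(65/27) ≈ 0.1885.
At steady state, accumulation factor R = 1/(1 − e^(−kτ)) ≈ 1.2323.
Each bolus raises the concentration by D/Vd = 931/74 ≈ 12.581 mcg/mL.
Steady-state peak Cmax,ss = C₀·R ≈ 12.581 × 1.2323 ≈ 15.504 mcg/mL.
Steady-state trough Cmin,ss = Cmax,ss·f ≈ 15.504 × 0.1885 ≈ 2.923 mcg/mL.
Trough 2.9 mcg/mL vs MEC 1 mcg/mL: adequate.

2.9 mcg/mL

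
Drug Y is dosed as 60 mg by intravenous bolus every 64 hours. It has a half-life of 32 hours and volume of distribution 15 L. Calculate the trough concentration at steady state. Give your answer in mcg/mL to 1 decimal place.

The dosing interval is 2 half-lives, so f = 2^(−2) = 0.25.
Accumulation ratio R = 1/(1 − f) = 1/0.75 = 4/3.
Single-dose peak C₀ = D/Vd = 60/15 = 4 mcg/mL.
Steady-state peak Cmax,ss = C₀·R = 4 × 4/3 ≈ 5.333 mcg/mL.
Steady-state trough Cmin,ss = Cmax,ss·f ≈ 5.333 × 0.25 ≈ 1.333 mcg/mL.

1.3 mcg/mL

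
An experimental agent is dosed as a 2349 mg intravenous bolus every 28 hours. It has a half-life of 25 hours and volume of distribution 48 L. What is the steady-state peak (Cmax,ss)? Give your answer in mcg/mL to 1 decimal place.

90.6 mcg/mL

k = ln2/t½ = ln2/25 ≈ 0.027726 h⁻¹; fraction remaining f = e^(−kτ) = e^(−0.027726×28) ≈ 0.4601.
Accumulation ratio R = 1/(1 − f) ≈ 1/0.5399 ≈ 1.8522.
Each bolus raises the concentration by D/Vd = 2349/48 ≈ 48.938 mcg/mL.
Steady-state peak Cmax,ss = C₀·R ≈ 48.938 × 1.8522 ≈ 90.643 mcg/mL.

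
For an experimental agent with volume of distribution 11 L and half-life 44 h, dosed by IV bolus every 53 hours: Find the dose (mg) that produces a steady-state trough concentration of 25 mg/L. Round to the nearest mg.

τ/t½ = 53/44 ≈ 1.2045, so f = (1/2)^(53/44) ≈ 0.433906.
Cmin,ss = (D/Vd)·f/(1−f), so D = Cmin,ss·Vd·(1−f)/f.
D = 25 × 11 × (1−f)/f ≈ 25 × 11 × 1.30465 ≈ 358.78 mg.

359 mg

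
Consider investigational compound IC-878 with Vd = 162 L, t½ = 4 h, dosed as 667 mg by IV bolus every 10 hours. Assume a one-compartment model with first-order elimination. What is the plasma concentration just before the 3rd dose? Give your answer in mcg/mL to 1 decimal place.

0.9 mcg/mL

f = (1/2)^(τ/t½) = (1/2)^(10/4) ≈ 0.1768.
C₀ = D/Vd = 667/162 ≈ 4.117 mcg/mL.
Before the 3rd dose, 2 doses have been given. Superposition: Cmin = C₀·(f + f²).
≈ 4.117 × (0.1768 + 0.0313) ≈ 4.117 × 0.2081 ≈ 0.857 mcg/mL.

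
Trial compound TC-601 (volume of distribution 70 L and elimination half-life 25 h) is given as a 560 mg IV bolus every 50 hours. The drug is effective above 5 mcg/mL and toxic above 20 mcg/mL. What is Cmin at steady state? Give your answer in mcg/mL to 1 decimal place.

2.7 mcg/mL

τ = 50 h = 2 half-lives, so f = (1/2)^2 = 0.25.
Accumulation ratio R = 1/(1 − f) = 1/0.75 = 4/3.
Single-dose peak C₀ = D/Vd = 560/70 = 8 mcg/mL.
Steady-state peak Cmax,ss = C₀·R = 8 × 4/3 ≈ 10.667 mcg/mL.
Steady-state trough Cmin,ss = Cmax,ss·f ≈ 10.667 × 0.25 ≈ 2.667 mcg/mL.
Trough 2.7 mcg/mL vs MEC 5 mcg/mL: subtherapeutic.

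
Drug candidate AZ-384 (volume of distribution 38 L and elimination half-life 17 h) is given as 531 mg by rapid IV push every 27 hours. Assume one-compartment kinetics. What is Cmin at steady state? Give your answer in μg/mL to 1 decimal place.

Over one 27-h interval, 27/17 ≈ 1.5882 half-lives elapse, leaving f ≈ 0.3326 of each dose.
Each bolus raises the concentration by D/Vd = 531/38 ≈ 13.974 μg/mL.
Steady-state trough Cmin,ss = C₀·f/(1−f) ≈ 13.974 × 0.3326/0.6674 ≈ 6.964 μg/mL.

7.0 μg/mL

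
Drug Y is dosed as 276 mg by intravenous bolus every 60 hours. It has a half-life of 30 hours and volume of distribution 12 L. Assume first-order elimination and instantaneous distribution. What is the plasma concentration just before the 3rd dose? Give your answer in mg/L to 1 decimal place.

f = (1/2)^(τ/t½) = (1/2)^(60/30) ≈ 0.2500.
C₀ = D/Vd = 276/12 ≈ 23.000 mg/L.
Before the 3rd dose, 2 doses have been given. Superposition: Cmin = C₀·(f + f²).
≈ 23.000 × (0.2500 + 0.0625) ≈ 23.000 × 0.3125 ≈ 7.188 mg/L.

7.2 mg/L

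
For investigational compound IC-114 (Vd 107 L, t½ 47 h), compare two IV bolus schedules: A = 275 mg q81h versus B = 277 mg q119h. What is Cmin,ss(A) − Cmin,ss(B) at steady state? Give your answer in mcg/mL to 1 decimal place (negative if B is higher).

0.6 mcg/mL

Regimen A: f = (1/2)^(81/47) ≈ 0.3028; Cmin,ss = (275/107)·f/(1−f) ≈ 1.116 mcg/mL.
Regimen B: f = (1/2)^(119/47) ≈ 0.1729; Cmin,ss = (277/107)·f/(1−f) ≈ 0.541 mcg/mL.
Difference ≈ 1.116 − 0.541 ≈ 0.575 mcg/mL.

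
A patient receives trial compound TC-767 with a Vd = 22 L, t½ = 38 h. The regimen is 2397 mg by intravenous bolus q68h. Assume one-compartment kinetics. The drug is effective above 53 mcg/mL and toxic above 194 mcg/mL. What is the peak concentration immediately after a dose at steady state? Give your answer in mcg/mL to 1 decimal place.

153.3 mcg/mL

k = ln2/t½ = ln2/38 ≈ 0.018241 h⁻¹; fraction remaining f = e^(−kτ) = e^(−0.018241×68) ≈ 0.2893.
At steady state, accumulation factor R = 1/(1 − e^(−kτ)) ≈ 1.4071.
Each bolus raises the concentration by D/Vd = 2397/22 ≈ 108.955 mcg/mL.
Cmax,ss = C₀/(1 − f) ≈ 108.955/0.7107 ≈ 153.307 mcg/mL.
Peak 153.3 mcg/mL vs MTC 194 mcg/mL: below toxic threshold.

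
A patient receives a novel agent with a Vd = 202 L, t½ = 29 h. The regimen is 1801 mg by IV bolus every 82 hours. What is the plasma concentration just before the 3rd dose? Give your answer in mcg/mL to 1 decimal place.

1.4 mcg/mL

f = (1/2)^(τ/t½) = (1/2)^(82/29) ≈ 0.1409.
C₀ = D/Vd = 1801/202 ≈ 8.916 mcg/mL.
Before the 3rd dose, 2 doses have been given. Superposition: Cmin = C₀·(f + f²).
≈ 8.916 × (0.1409 + 0.0199) ≈ 8.916 × 0.1608 ≈ 1.434 mcg/mL.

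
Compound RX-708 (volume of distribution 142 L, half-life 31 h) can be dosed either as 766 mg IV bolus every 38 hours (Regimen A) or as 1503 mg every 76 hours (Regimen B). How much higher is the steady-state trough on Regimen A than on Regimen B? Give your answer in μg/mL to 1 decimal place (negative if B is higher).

1.7 μg/mL

Regimen A: f = (1/2)^(38/31) ≈ 0.4276; Cmin,ss = (766/142)·f/(1−f) ≈ 4.030 μg/mL.
Regimen B: f = (1/2)^(76/31) ≈ 0.1828; Cmin,ss = (1503/142)·f/(1−f) ≈ 2.368 μg/mL.
Difference ≈ 4.030 − 2.368 ≈ 1.662 μg/mL.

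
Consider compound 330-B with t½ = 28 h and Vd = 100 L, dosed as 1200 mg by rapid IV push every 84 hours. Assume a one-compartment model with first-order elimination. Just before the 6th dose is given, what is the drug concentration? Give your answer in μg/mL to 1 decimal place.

1.7 μg/mL

f = (1/2)^(τ/t½) = (1/2)^(84/28) ≈ 0.1250.
C₀ = D/Vd = 1200/100 ≈ 12.000 μg/mL.
Before the 6th dose, 5 doses have been given. Superposition: Cmin = C₀·(f + f² + … + f^5).
≈ 12.000 × (0.1250 + 0.0156 + 0.0020 + 0.0002 + 0.0000) ≈ 12.000 × 0.1428 ≈ 1.714 μg/mL.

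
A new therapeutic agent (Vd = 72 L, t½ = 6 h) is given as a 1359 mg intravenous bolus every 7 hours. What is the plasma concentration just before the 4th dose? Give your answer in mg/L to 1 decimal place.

f = (1/2)^(τ/t½) = (1/2)^(7/6) ≈ 0.4454.
C₀ = D/Vd = 1359/72 ≈ 18.875 mg/L.
Before the 4th dose, 3 doses have been given. Superposition: Cmin = C₀·(f + f² + … + f^3).
≈ 18.875 × (0.4454 + 0.1984 + 0.0884) ≈ 18.875 × 0.7322 ≈ 13.820 mg/L.

13.8 mg/L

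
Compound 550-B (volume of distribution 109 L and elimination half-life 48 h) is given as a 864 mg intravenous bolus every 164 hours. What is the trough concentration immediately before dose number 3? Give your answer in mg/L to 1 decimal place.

0.8 mg/L

f = (1/2)^(τ/t½) = (1/2)^(164/48) ≈ 0.0936.
C₀ = D/Vd = 864/109 ≈ 7.927 mg/L.
Before the 3rd dose, 2 doses have been given. Superposition: Cmin = C₀·(f + f²).
≈ 7.927 × (0.0936 + 0.0088) ≈ 7.927 × 0.1024 ≈ 0.812 mg/L.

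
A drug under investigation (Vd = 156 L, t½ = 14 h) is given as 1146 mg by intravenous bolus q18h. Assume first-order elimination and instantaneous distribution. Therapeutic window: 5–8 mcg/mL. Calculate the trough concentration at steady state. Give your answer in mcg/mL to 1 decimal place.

τ/t½ = 18/14 ≈ 1.2857, so fraction remaining f = (1/2)^(18/14) ≈ 0.4102.
Accumulation ratio R = 1/(1 − f) ≈ 1/0.5898 ≈ 1.6955.
Single-dose peak C₀ = D/Vd = 1146/156 ≈ 7.346 mcg/mL.
Steady-state peak Cmax,ss = C₀·R ≈ 7.346 × 1.6955 ≈ 12.455 mcg/mL.
One interval later, Cmin,ss = Cmax,ss·e^(−kτ) ≈ 12.455 × 0.4102 ≈ 5.109 mcg/mL.
Trough 5.1 mcg/mL vs MEC 5 mcg/mL: adequate.

5.1 mcg/mL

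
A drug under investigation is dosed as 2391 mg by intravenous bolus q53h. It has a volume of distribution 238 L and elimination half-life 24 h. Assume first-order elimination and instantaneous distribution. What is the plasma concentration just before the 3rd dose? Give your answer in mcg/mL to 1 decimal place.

2.6 mcg/mL

f = (1/2)^(τ/t½) = (1/2)^(53/24) ≈ 0.2164.
C₀ = D/Vd = 2391/238 ≈ 10.046 mcg/mL.
Before the 3rd dose, 2 doses have been given. Superposition: Cmin = C₀·(f + f²).
≈ 10.046 × (0.2164 + 0.0468) ≈ 10.046 × 0.2632 ≈ 2.644 mcg/mL.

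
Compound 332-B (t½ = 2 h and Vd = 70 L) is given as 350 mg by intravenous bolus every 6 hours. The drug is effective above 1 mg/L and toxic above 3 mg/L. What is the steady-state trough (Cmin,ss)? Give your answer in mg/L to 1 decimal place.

0.7 mg/L

τ = 6 h = 3 half-lives, so f = (1/2)^3 = 0.125.
Accumulation ratio R = 1/(1 − f) = 1/0.875 = 8/7.
Single-dose peak C₀ = D/Vd = 350/70 = 5 mg/L.
Steady-state peak Cmax,ss = C₀·R = 5 × 8/7 ≈ 5.714 mg/L.
Steady-state trough Cmin,ss = Cmax,ss·f ≈ 5.714 × 0.125 ≈ 0.714 mg/L.
Trough 0.7 mg/L vs MEC 1 mg/L: subtherapeutic.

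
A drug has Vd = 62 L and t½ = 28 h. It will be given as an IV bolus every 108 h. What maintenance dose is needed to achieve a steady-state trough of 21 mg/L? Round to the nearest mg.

τ/t½ = 108/28 ≈ 3.8571, so f = (1/2)^(108/28) ≈ 0.069006.
Cmin,ss = (D/Vd)·f/(1−f), so D = Cmin,ss·Vd·(1−f)/f.
D = 21 × 62 × (1−f)/f ≈ 21 × 62 × 13.49149 ≈ 17565.92 mg.

17566 mg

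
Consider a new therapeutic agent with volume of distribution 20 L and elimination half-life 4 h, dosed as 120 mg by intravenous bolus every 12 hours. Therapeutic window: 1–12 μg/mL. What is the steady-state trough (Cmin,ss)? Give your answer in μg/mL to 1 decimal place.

The dosing interval is 3 half-lives, so f = 2^(−3) = 0.125.
Accumulation ratio R = 1/(1 − f) = 1/0.875 = 8/7.
Single-dose peak C₀ = D/Vd = 120/20 = 6 μg/mL.
Steady-state peak Cmax,ss = C₀·R = 6 × 8/7 ≈ 6.857 μg/mL.
Steady-state trough Cmin,ss = Cmax,ss·f ≈ 6.857 × 0.125 ≈ 0.857 μg/mL.
Trough 0.9 μg/mL vs MEC 1 μg/mL: subtherapeutic.

0.9 μg/mL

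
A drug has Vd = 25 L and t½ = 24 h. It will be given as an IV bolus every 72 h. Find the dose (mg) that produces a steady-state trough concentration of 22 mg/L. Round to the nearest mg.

τ/t½ = 72/24 ≈ 3, so f = (1/2)^(72/24) ≈ 0.125000.
Cmin,ss = (D/Vd)·f/(1−f), so D = Cmin,ss·Vd·(1−f)/f.
D = 22 × 25 × (1−f)/f ≈ 22 × 25 × 7.00000 ≈ 3850.00 mg.

3850 mg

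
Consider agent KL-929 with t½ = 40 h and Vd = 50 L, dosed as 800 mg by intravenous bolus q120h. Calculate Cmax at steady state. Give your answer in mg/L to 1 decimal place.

18.3 mg/L

The dosing interval is 3 half-lives, so f = 2^(−3) = 0.125.
Accumulation ratio R = 1/(1 − f) = 1/0.875 = 8/7.
Single-dose peak C₀ = D/Vd = 800/50 = 16 mg/L.
Steady-state peak Cmax,ss = C₀·R = 16 × 8/7 ≈ 18.286 mg/L.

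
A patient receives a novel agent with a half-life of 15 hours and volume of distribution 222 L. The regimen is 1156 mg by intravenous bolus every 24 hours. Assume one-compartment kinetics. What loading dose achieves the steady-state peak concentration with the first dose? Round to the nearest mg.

f = (1/2)^(24/15) ≈ 0.329877; accumulation ratio R = 1/(1−f) ≈ 1.49226.
Loading dose to hit Cmax,ss on first dose: D_load = D_maint·R ≈ 1156 × 1.49226 ≈ 1725.05 mg.

1725 mg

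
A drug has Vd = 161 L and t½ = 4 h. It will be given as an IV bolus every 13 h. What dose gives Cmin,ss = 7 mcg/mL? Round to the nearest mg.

9595 mg

τ/t½ = 13/4 ≈ 3.25, so f = (1/2)^(13/4) ≈ 0.105112.
Cmin,ss = (D/Vd)·f/(1−f), so D = Cmin,ss·Vd·(1−f)/f.
D = 7 × 161 × (1−f)/f ≈ 7 × 161 × 8.51366 ≈ 9594.89 mg.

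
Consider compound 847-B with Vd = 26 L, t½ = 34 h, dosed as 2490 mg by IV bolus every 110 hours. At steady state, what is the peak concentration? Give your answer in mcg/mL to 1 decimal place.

107.1 mcg/mL

τ/t½ = 110/34 ≈ 3.2353, so fraction remaining f = (1/2)^(110/34) ≈ 0.1062.
Accumulation ratio R = 1/(1 − f) ≈ 1/0.8938 ≈ 1.1188.
Each bolus raises the concentration by D/Vd = 2490/26 ≈ 95.769 mcg/mL.
Cmax,ss = C₀/(1 − f) ≈ 95.769/0.8938 ≈ 107.148 mcg/mL.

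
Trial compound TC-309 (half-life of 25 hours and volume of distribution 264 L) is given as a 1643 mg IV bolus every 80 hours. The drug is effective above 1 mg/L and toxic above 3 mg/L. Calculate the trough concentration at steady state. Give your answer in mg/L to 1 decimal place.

Over one 80-h interval, 80/25 ≈ 3.2 half-lives elapse, leaving f ≈ 0.1088 of each dose.
Accumulation ratio R = 1/(1 − f) ≈ 1/0.8912 ≈ 1.1221.
Each bolus raises the concentration by D/Vd = 1643/264 ≈ 6.223 mg/L.
Cmax,ss = C₀/(1 − f) ≈ 6.223/0.8912 ≈ 6.983 mg/L.
Steady-state trough Cmin,ss = Cmax,ss·f ≈ 6.983 × 0.1088 ≈ 0.760 mg/L.
Trough 0.8 mg/L vs MEC 1 mg/L: subtherapeutic.

0.8 mg/L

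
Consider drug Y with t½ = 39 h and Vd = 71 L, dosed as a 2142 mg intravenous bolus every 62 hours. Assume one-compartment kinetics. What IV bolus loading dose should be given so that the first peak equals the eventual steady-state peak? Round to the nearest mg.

f = (1/2)^(62/39) ≈ 0.332230; accumulation ratio R = 1/(1−f) ≈ 1.49752.
Loading dose to hit Cmax,ss on first dose: D_load = D_maint·R ≈ 2142 × 1.49752 ≈ 3207.69 mg.

3208 mg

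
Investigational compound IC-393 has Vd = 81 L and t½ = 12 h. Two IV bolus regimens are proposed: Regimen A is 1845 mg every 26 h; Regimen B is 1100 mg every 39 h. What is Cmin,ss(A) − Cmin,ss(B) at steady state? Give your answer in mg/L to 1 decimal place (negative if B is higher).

4.9 mg/L

Regimen A: f = (1/2)^(26/12) ≈ 0.2227; Cmin,ss = (1845/81)·f/(1−f) ≈ 6.526 mg/L.
Regimen B: f = (1/2)^(39/12) ≈ 0.1051; Cmin,ss = (1100/81)·f/(1−f) ≈ 1.595 mg/L.
Difference ≈ 6.526 − 1.595 ≈ 4.931 mg/L.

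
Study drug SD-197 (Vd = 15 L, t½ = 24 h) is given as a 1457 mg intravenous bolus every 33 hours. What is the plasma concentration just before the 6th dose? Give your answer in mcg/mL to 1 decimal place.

60.4 mcg/mL

f = (1/2)^(τ/t½) = (1/2)^(33/24) ≈ 0.3856.
C₀ = D/Vd = 1457/15 ≈ 97.133 mcg/mL.
Before the 6th dose, 5 doses have been given. Superposition: Cmin = C₀·(f + f² + … + f^5).
≈ 97.133 × (0.3856 + 0.1487 + 0.0573 + 0.0221 + 0.0085) ≈ 97.133 × 0.6222 ≈ 60.436 mcg/mL.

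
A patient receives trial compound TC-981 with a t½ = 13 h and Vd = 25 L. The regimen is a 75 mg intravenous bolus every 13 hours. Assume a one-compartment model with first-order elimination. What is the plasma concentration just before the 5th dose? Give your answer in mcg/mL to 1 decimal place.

f = (1/2)^(τ/t½) = (1/2)^(13/13) ≈ 0.5000.
C₀ = D/Vd = 75/25 ≈ 3.000 mcg/mL.
Before the 5th dose, 4 doses have been given. Superposition: Cmin = C₀·(f + f² + … + f^4).
≈ 3.000 × (0.5000 + 0.2500 + 0.1250 + 0.0625) ≈ 3.000 × 0.9375 ≈ 2.812 mcg/mL.

2.8 mcg/mL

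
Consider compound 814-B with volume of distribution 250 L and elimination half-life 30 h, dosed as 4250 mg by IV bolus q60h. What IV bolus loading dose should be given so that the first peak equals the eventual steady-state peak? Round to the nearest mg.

f = (1/2)^(60/30) ≈ 0.250000; accumulation ratio R = 1/(1−f) ≈ 1.33333.
Loading dose to hit Cmax,ss on first dose: D_load = D_maint·R ≈ 4250 × 1.33333 ≈ 5666.65 mg.

5667 mg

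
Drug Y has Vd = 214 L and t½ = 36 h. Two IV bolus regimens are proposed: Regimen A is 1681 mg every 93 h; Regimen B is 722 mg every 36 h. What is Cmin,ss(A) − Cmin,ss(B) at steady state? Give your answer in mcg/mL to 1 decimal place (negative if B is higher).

Regimen A: f = (1/2)^(93/36) ≈ 0.1669; Cmin,ss = (1681/214)·f/(1−f) ≈ 1.574 mcg/mL.
Regimen B: f = (1/2)^(36/36) ≈ 0.5000; Cmin,ss = (722/214)·f/(1−f) ≈ 3.374 mcg/mL.
Difference ≈ 1.574 − 3.374 ≈ -1.800 mcg/mL.

-1.8 mcg/mL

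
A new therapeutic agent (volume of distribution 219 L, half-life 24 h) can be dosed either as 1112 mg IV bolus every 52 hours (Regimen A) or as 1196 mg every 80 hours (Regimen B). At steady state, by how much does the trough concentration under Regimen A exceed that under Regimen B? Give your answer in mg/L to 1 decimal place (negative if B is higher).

0.9 mg/L

Regimen A: f = (1/2)^(52/24) ≈ 0.2227; Cmin,ss = (1112/219)·f/(1−f) ≈ 1.455 mg/L.
Regimen B: f = (1/2)^(80/24) ≈ 0.0992; Cmin,ss = (1196/219)·f/(1−f) ≈ 0.601 mg/L.
Difference ≈ 1.455 − 0.601 ≈ 0.854 mg/L.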